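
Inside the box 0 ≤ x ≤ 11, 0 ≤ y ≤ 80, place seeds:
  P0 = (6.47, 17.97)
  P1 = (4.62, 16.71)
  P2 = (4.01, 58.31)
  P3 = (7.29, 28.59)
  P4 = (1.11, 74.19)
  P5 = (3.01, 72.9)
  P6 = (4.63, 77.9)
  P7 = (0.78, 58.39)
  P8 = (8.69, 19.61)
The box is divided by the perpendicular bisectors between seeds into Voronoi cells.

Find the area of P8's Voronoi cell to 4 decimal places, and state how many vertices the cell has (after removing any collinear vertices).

1. box [0,11]×[0,80]: [(0, 0) (11, 0) (11, 80) (0, 80)]
2. ⊥bis P8·P0 via (7.58,18.79): [(0, 29.0507) (11, 14.1605) (11, 80) (0, 80)]  |A|=642.3383
3. ⊥bis P8·P1 via (6.655,18.16): [(0, 29.0507) (11, 14.1605) (11, 80) (0, 80)]  |A|=642.3383
4. ⊥bis P8·P2 via (6.35,38.96): [(0, 38.1921) (0, 29.0507) (11, 14.1605) (11, 39.5223)]  |A|=189.7676
5. ⊥bis P8·P3 via (7.99,24.1): [(4.1048, 23.4943) (11, 14.1605) (11, 24.5693)]  |A|=35.8855
6. ⊥bis P8·P4 via (4.9,46.9): [(4.1048, 23.4943) (11, 14.1605) (11, 24.5693)]  |A|=35.8855
7. ⊥bis P8·P5 via (5.85,46.255): [(4.1048, 23.4943) (11, 14.1605) (11, 24.5693)]  |A|=35.8855
8. ⊥bis P8·P6 via (6.66,48.755): [(4.1048, 23.4943) (11, 14.1605) (11, 24.5693)]  |A|=35.8855
9. ⊥bis P8·P7 via (4.735,39): [(4.1048, 23.4943) (11, 14.1605) (11, 24.5693)]  |A|=35.8855
10. canonical 3-gon: [(4.1048, 23.4943) (11, 14.1605) (11, 24.5693)]
11. shoelace: 35.8855

Area of P8's cell: 35.8855 (3 vertices)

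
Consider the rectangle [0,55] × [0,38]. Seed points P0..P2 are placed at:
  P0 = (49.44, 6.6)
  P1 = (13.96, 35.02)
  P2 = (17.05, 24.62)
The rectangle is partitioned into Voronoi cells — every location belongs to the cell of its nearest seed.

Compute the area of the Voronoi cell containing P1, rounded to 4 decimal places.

1. box [0,55]×[0,38]: [(0, 0) (55, 0) (55, 38) (0, 38)]
2. ⊥bis P1·P0 via (31.7,20.81): [(0, 0) (15.0309, 0) (45.4694, 38) (0, 38)]  |A|=1149.5062
3. ⊥bis P1·P2 via (15.505,29.82): [(0, 25.2132) (43.0364, 38) (0, 38)]  |A|=275.1483
4. canonical 3-gon: [(0, 25.2132) (43.0364, 38) (0, 38)]
5. shoelace: 275.1483

Area of P1's cell: 275.1483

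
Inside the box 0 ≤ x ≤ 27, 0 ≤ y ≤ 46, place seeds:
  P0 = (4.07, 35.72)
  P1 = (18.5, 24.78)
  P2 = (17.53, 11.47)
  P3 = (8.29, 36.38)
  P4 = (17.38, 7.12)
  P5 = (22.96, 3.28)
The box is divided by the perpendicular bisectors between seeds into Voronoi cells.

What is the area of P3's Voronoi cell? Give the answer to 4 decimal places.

Area of P3's cell: 260.6332

1. box [0,27]×[0,46]: [(0, 0) (27, 0) (27, 46) (0, 46)]
2. ⊥bis P3·P0 via (6.18,36.05): [(11.8182, 0) (27, 0) (27, 46) (4.6238, 46)]  |A|=863.8342
3. ⊥bis P3·P1 via (13.395,30.58): [(7.805, 25.6598) (27, 42.5547) (27, 46) (4.6238, 46)]  |A|=260.6332
4. ⊥bis P3·P2 via (12.91,23.925): [(7.805, 25.6598) (27, 42.5547) (27, 46) (4.6238, 46)]  |A|=260.6332
5. ⊥bis P3·P4 via (12.835,21.75): [(7.805, 25.6598) (27, 42.5547) (27, 46) (4.6238, 46)]  |A|=260.6332
6. ⊥bis P3·P5 via (15.625,19.83): [(7.805, 25.6598) (27, 42.5547) (27, 46) (4.6238, 46)]  |A|=260.6332
7. canonical 4-gon: [(7.805, 25.6598) (27, 42.5547) (27, 46) (4.6238, 46)]
8. shoelace: 260.6332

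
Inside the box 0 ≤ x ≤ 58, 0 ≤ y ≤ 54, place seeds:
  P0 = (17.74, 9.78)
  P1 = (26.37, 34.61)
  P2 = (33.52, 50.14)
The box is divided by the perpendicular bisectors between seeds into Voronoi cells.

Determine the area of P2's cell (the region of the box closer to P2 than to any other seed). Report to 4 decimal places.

Area of P2's cell: 654.0902

1. box [0,58]×[0,54]: [(0, 0) (58, 0) (58, 54) (0, 54)]
2. ⊥bis P2·P0 via (25.63,29.96): [(0, 39.9808) (58, 17.3039) (58, 54) (0, 54)]  |A|=1470.7412
3. ⊥bis P2·P1 via (29.945,42.375): [(58, 29.4585) (58, 54) (4.6952, 54)]  |A|=654.0902
4. canonical 3-gon: [(58, 29.4585) (58, 54) (4.6952, 54)]
5. shoelace: 654.0902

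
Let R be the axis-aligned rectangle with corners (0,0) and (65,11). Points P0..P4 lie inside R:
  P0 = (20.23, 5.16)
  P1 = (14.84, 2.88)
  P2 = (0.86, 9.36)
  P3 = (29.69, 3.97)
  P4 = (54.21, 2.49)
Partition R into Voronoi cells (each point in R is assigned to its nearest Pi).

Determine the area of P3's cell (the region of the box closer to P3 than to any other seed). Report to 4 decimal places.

Area of P3's cell: 187.1034

1. box [0,65]×[0,11]: [(0, 0) (65, 0) (65, 11) (0, 11)]
2. ⊥bis P3·P0 via (24.96,4.565): [(24.3858, 0) (65, 0) (65, 11) (25.7695, 11)]  |A|=439.1462
3. ⊥bis P3·P1 via (22.265,3.425): [(24.3858, 0) (65, 0) (65, 11) (25.7695, 11)]  |A|=439.1462
4. ⊥bis P3·P2 via (15.275,6.665): [(24.3858, 0) (65, 0) (65, 11) (25.7695, 11)]  |A|=439.1462
5. ⊥bis P3·P4 via (41.95,3.23): [(24.3858, 0) (41.755, 0) (42.419, 11) (25.7695, 11)]  |A|=187.1034
6. canonical 4-gon: [(24.3858, 0) (41.755, 0) (42.419, 11) (25.7695, 11)]
7. shoelace: 187.1034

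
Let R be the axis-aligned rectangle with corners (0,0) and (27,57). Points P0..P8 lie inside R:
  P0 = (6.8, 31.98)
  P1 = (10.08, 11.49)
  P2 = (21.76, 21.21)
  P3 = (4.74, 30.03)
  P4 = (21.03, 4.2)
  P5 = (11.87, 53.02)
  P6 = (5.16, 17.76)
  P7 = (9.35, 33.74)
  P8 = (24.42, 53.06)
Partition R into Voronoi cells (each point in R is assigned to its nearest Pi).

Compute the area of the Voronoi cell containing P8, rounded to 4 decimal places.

Area of P8's cell: 158.3466

1. box [0,27]×[0,57]: [(0, 0) (27, 0) (27, 57) (0, 57)]
2. ⊥bis P8·P0 via (15.61,42.52): [(0, 55.5678) (27, 32.9995) (27, 57) (0, 57)]  |A|=343.3409
3. ⊥bis P8·P1 via (17.25,32.275): [(0, 55.5678) (27, 32.9995) (27, 57) (0, 57)]  |A|=343.3409
4. ⊥bis P8·P2 via (23.09,37.135): [(0, 55.5678) (21.9373, 37.2313) (27, 36.8085) (27, 57) (0, 57)]  |A|=333.699
5. ⊥bis P8·P3 via (14.58,41.545): [(0, 55.5678) (21.9373, 37.2313) (27, 36.8085) (27, 57) (0, 57)]  |A|=333.699
6. ⊥bis P8·P4 via (22.725,28.63): [(0, 55.5678) (21.9373, 37.2313) (27, 36.8085) (27, 57) (0, 57)]  |A|=333.699
7. ⊥bis P8·P5 via (18.145,53.04): [(18.1854, 40.3673) (21.9373, 37.2313) (27, 36.8085) (27, 57) (18.1324, 57)]  |A|=169.8818
8. ⊥bis P8·P6 via (14.79,35.41): [(18.1854, 40.3673) (21.9373, 37.2313) (27, 36.8085) (27, 57) (18.1324, 57)]  |A|=169.8818
9. ⊥bis P8·P7 via (16.885,43.4): [(18.1789, 42.3907) (25.1359, 36.9641) (27, 36.8085) (27, 57) (18.1324, 57)]  |A|=158.3466
10. canonical 5-gon: [(18.1789, 42.3907) (25.1359, 36.9641) (27, 36.8085) (27, 57) (18.1324, 57)]
11. shoelace: 158.3466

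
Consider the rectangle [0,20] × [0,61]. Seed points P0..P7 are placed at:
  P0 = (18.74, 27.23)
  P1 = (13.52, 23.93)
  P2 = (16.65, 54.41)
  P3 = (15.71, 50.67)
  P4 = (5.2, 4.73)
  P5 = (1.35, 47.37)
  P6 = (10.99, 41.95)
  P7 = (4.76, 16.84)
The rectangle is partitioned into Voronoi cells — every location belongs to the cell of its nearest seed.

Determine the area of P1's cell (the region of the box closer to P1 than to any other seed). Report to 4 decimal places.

Area of P1's cell: 199.7511

1. box [0,20]×[0,61]: [(0, 0) (20, 0) (20, 61) (0, 61)]
2. ⊥bis P1·P0 via (16.13,25.58): [(0, 51.0947) (0, 0) (20, 0) (20, 19.4584)]  |A|=705.5309
3. ⊥bis P1·P2 via (15.085,39.17): [(7.0147, 39.9987) (0, 40.7191) (0, 0) (20, 0) (20, 19.4584)]  |A|=669.1399
4. ⊥bis P1·P3 via (14.615,37.3): [(8.399, 37.8091) (0, 38.497) (0, 0) (20, 0) (20, 19.4584)]  |A|=652.6268
5. ⊥bis P1·P4 via (9.36,14.33): [(8.399, 37.8091) (0, 38.497) (0, 18.386) (20, 9.7193) (20, 19.4584)]  |A|=371.5735
6. ⊥bis P1·P5 via (7.435,35.65): [(9.1884, 36.5604) (0, 31.7898) (0, 18.386) (20, 9.7193) (20, 19.4584)]  |A|=335.7868
7. ⊥bis P1·P6 via (12.255,32.94): [(11.5405, 32.8397) (0, 31.2194) (0, 18.386) (20, 9.7193) (20, 19.4584)]  |A|=309.7916
8. ⊥bis P1·P7 via (9.14,20.385): [(11.5405, 32.8397) (0.3332, 31.2662) (16.5691, 11.2061) (20, 9.7193) (20, 19.4584)]  |A|=199.7511
9. canonical 5-gon: [(11.5405, 32.8397) (0.3332, 31.2662) (16.5691, 11.2061) (20, 9.7193) (20, 19.4584)]
10. shoelace: 199.7511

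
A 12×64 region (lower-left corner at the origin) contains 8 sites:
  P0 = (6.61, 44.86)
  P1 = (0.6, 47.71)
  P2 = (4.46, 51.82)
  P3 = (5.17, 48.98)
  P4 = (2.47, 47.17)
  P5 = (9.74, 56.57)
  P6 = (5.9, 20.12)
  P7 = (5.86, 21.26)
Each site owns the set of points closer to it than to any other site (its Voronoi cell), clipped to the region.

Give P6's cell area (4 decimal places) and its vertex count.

1. box [0,12]×[0,64]: [(0, 0) (12, 0) (12, 64) (0, 64)]
2. ⊥bis P6·P0 via (6.255,32.49): [(0, 32.6695) (0, 0) (12, 0) (12, 32.3251)]  |A|=389.9678
3. ⊥bis P6·P1 via (3.25,33.915): [(0, 32.6695) (0, 0) (12, 0) (12, 32.3251)]  |A|=389.9678
4. ⊥bis P6·P2 via (5.18,35.97): [(0, 32.6695) (0, 0) (12, 0) (12, 32.3251)]  |A|=389.9678
5. ⊥bis P6·P3 via (5.535,34.55): [(0, 32.6695) (0, 0) (12, 0) (12, 32.3251)]  |A|=389.9678
6. ⊥bis P6·P4 via (4.185,33.645): [(0, 32.6695) (0, 0) (12, 0) (12, 32.3251)]  |A|=389.9678
7. ⊥bis P6·P5 via (7.82,38.345): [(0, 32.6695) (0, 0) (12, 0) (12, 32.3251)]  |A|=389.9678
8. ⊥bis P6·P7 via (5.88,20.69): [(0, 20.4837) (0, 0) (12, 0) (12, 20.9047)]  |A|=248.3305
9. canonical 4-gon: [(0, 20.4837) (0, 0) (12, 0) (12, 20.9047)]
10. shoelace: 248.3305

Area of P6's cell: 248.3305 (4 vertices)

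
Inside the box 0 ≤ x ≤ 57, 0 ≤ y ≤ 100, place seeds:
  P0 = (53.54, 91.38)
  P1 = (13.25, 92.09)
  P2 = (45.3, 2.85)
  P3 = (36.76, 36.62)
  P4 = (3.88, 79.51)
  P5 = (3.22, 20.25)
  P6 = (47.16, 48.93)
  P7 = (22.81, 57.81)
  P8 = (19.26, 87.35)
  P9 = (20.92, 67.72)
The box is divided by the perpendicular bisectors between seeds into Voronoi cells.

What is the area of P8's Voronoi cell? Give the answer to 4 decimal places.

Area of P8's cell: 434.9109

1. box [0,57]×[0,100]: [(0, 0) (57, 0) (57, 100) (0, 100)]
2. ⊥bis P8·P0 via (36.4,89.365): [(0, 0) (46.9059, 0) (35.1497, 100) (0, 100)]  |A|=4102.7799
3. ⊥bis P8·P1 via (16.255,89.72): [(0, 69.1098) (0, 0) (46.9059, 0) (35.1497, 100) (24.3627, 100)]  |A|=3726.4952
4. ⊥bis P8·P2 via (32.28,45.1): [(0, 69.1098) (0, 35.1524) (41.2779, 47.8728) (35.1497, 100) (24.3627, 100)]  |A|=1878.2286
5. ⊥bis P8·P3 via (28.01,61.985): [(0, 69.1098) (0, 52.3226) (39.1664, 65.8335) (35.1497, 100) (24.3627, 100)]  |A|=1157.8626
6. ⊥bis P8·P4 via (11.57,83.43): [(11.4617, 83.6424) (23.3254, 60.369) (39.1664, 65.8335) (35.1497, 100) (24.3627, 100)]  |A|=742.4961
7. ⊥bis P8·P5 via (11.24,53.8): [(11.4617, 83.6424) (23.3254, 60.369) (39.1664, 65.8335) (35.1497, 100) (24.3627, 100)]  |A|=742.4961
8. ⊥bis P8·P6 via (33.21,68.14): [(11.4617, 83.6424) (23.1048, 60.8018) (38.4481, 71.9438) (35.1497, 100) (24.3627, 100)]  |A|=687.5881
9. ⊥bis P8·P7 via (21.035,72.58): [(11.4617, 83.6424) (17.3279, 72.1345) (38.1317, 74.6346) (35.1497, 100) (24.3627, 100)]  |A|=540.0794
10. ⊥bis P8·P9 via (20.09,77.535): [(11.4617, 83.6424) (14.8029, 77.0879) (37.6165, 79.0171) (35.1497, 100) (24.3627, 100)]  |A|=434.9109
11. canonical 5-gon: [(11.4617, 83.6424) (14.8029, 77.0879) (37.6165, 79.0171) (35.1497, 100) (24.3627, 100)]
12. shoelace: 434.9109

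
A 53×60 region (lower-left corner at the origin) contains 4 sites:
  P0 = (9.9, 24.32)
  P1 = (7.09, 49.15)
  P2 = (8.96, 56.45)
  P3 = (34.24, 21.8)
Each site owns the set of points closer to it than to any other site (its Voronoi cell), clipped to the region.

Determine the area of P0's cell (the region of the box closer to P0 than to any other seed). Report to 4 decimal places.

1. box [0,53]×[0,60]: [(0, 0) (53, 0) (53, 60) (0, 60)]
2. ⊥bis P0·P1 via (8.495,36.735): [(0, 35.7736) (0, 0) (53, 0) (53, 41.7716)]  |A|=2054.9487
3. ⊥bis P0·P2 via (9.43,40.385): [(51.6662, 41.6207) (0, 35.7736) (0, 0) (53, 0) (53, 41.6597)]  |A|=2054.8741
4. ⊥bis P0·P3 via (22.07,23.06): [(23.6635, 38.4516) (0, 35.7736) (0, 0) (19.6825, 0)]  |A|=801.6778
5. canonical 4-gon: [(23.6635, 38.4516) (0, 35.7736) (0, 0) (19.6825, 0)]
6. shoelace: 801.6778

Area of P0's cell: 801.6778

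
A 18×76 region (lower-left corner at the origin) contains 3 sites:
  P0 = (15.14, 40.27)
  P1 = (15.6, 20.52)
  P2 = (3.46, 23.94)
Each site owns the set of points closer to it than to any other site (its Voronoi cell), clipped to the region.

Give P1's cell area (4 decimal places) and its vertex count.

Area of P1's cell: 317.5963 (4 vertices)

1. box [0,18]×[0,76]: [(0, 0) (18, 0) (18, 76) (0, 76)]
2. ⊥bis P1·P0 via (15.37,30.395): [(0, 30.037) (0, 0) (18, 0) (18, 30.4563)]  |A|=544.4394
3. ⊥bis P1·P2 via (9.53,22.23): [(11.8068, 30.312) (3.2675, 0) (18, 0) (18, 30.4563)]  |A|=317.5963
4. canonical 4-gon: [(11.8068, 30.312) (3.2675, 0) (18, 0) (18, 30.4563)]
5. shoelace: 317.5963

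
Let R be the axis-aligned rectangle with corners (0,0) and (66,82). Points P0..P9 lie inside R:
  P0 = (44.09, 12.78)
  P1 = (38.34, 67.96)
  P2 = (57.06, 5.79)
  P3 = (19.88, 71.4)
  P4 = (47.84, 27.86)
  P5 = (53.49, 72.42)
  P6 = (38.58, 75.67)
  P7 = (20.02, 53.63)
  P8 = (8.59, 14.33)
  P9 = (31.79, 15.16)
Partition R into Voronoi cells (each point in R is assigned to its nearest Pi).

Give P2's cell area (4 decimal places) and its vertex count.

Area of P2's cell: 304.4969 (4 vertices)

1. box [0,66]×[0,82]: [(0, 0) (66, 0) (66, 82) (0, 82)]
2. ⊥bis P2·P0 via (50.575,9.285): [(45.571, 0) (66, 0) (66, 37.9062)]  |A|=387.1934
3. ⊥bis P2·P1 via (47.7,36.875): [(45.571, 0) (66, 0) (66, 37.9062)]  |A|=387.1934
4. ⊥bis P2·P3 via (38.47,38.595): [(45.571, 0) (66, 0) (66, 37.9062)]  |A|=387.1934
5. ⊥bis P2·P4 via (52.45,16.825): [(55.2745, 18.005) (45.571, 0) (66, 0) (66, 22.4857)]  |A|=304.4969
6. ⊥bis P2·P5 via (55.275,39.105): [(55.2745, 18.005) (45.571, 0) (66, 0) (66, 22.4857)]  |A|=304.4969
7. ⊥bis P2·P6 via (47.82,40.73): [(55.2745, 18.005) (45.571, 0) (66, 0) (66, 22.4857)]  |A|=304.4969
8. ⊥bis P2·P7 via (38.54,29.71): [(55.2745, 18.005) (45.571, 0) (66, 0) (66, 22.4857)]  |A|=304.4969
9. ⊥bis P2·P8 via (32.825,10.06): [(55.2745, 18.005) (45.571, 0) (66, 0) (66, 22.4857)]  |A|=304.4969
10. ⊥bis P2·P9 via (44.425,10.475): [(55.2745, 18.005) (45.571, 0) (66, 0) (66, 22.4857)]  |A|=304.4969
11. canonical 4-gon: [(55.2745, 18.005) (45.571, 0) (66, 0) (66, 22.4857)]
12. shoelace: 304.4969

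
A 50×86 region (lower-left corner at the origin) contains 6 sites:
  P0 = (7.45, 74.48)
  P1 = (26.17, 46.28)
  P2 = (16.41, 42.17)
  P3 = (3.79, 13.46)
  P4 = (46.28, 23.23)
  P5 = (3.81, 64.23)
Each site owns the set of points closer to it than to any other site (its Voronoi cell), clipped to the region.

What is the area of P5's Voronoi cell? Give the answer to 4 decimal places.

Area of P5's cell: 290.4975

1. box [0,50]×[0,86]: [(0, 0) (50, 0) (50, 86) (0, 86)]
2. ⊥bis P5·P0 via (5.63,69.355): [(0, 71.3543) (0, 0) (50, 0) (50, 53.5982)]  |A|=3123.8144
3. ⊥bis P5·P1 via (14.99,55.255): [(21.7217, 63.6405) (0, 71.3543) (0, 36.5822)]  |A|=377.6539
4. ⊥bis P5·P2 via (10.11,53.2): [(16.0757, 56.6074) (21.7217, 63.6405) (0, 71.3543) (0, 47.4255)]  |A|=290.4975
5. ⊥bis P5·P3 via (3.8,38.845): [(16.0757, 56.6074) (21.7217, 63.6405) (0, 71.3543) (0, 47.4255)]  |A|=290.4975
6. ⊥bis P5·P4 via (25.045,43.73): [(16.0757, 56.6074) (21.7217, 63.6405) (0, 71.3543) (0, 47.4255)]  |A|=290.4975
7. canonical 4-gon: [(16.0757, 56.6074) (21.7217, 63.6405) (0, 71.3543) (0, 47.4255)]
8. shoelace: 290.4975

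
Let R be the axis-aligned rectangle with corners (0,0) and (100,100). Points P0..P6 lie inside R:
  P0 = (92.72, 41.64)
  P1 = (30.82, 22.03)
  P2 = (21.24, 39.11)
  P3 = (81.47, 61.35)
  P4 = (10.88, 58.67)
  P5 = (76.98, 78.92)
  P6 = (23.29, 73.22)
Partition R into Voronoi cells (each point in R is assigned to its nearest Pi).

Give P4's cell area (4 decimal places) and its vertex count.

1. box [0,100]×[0,100]: [(0, 0) (100, 0) (100, 100) (0, 100)]
2. ⊥bis P4·P0 via (51.8,50.155): [(0, 0) (41.3633, 0) (62.1722, 100) (0, 100)]  |A|=5176.7746
3. ⊥bis P4·P1 via (20.85,40.35): [(0, 29.0031) (53.4517, 58.0923) (62.1722, 100) (0, 100)]  |A|=3200.1975
4. ⊥bis P4·P2 via (16.06,48.89): [(0, 40.3838) (55.9312, 70.0079) (62.1722, 100) (0, 100)]  |A|=2599.5408
5. ⊥bis P4·P3 via (46.175,60.01): [(0, 40.3838) (45.9952, 64.7453) (44.6568, 100) (0, 100)]  |A|=2158.2116
6. ⊥bis P4·P5 via (43.93,68.795): [(0, 40.3838) (45.2858, 64.3695) (34.3702, 100) (0, 100)]  |A|=1962.1973
7. ⊥bis P4·P6 via (17.085,65.945): [(0, 80.5172) (0, 40.3838) (29.028, 55.7585)]  |A|=582.4962
8. canonical 3-gon: [(0, 80.5172) (0, 40.3838) (29.028, 55.7585)]
9. shoelace: 582.4962

Area of P4's cell: 582.4962 (3 vertices)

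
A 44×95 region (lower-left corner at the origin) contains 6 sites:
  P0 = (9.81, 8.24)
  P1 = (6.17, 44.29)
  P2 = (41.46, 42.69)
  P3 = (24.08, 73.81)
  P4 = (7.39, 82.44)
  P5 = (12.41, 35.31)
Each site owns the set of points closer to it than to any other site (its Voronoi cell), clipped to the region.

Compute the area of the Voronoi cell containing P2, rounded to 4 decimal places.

1. box [0,44]×[0,95]: [(0, 0) (44, 0) (44, 95) (0, 95)]
2. ⊥bis P2·P0 via (25.635,25.465): [(0, 49.0165) (44, 8.5927) (44, 95) (0, 95)]  |A|=2912.5995
3. ⊥bis P2·P1 via (23.815,43.49): [(23.1032, 27.791) (44, 8.5927) (44, 95) (26.1504, 95)]  |A|=1502.6444
4. ⊥bis P2·P3 via (32.77,58.25): [(24.2689, 53.5023) (23.1032, 27.791) (44, 8.5927) (44, 64.5218)]  |A|=831.6018
5. ⊥bis P2·P4 via (24.425,62.565): [(24.2689, 53.5023) (23.1032, 27.791) (44, 8.5927) (44, 64.5218)]  |A|=831.6018
6. ⊥bis P2·P5 via (26.935,39): [(24.2689, 53.5023) (24.1148, 50.1014) (31.8162, 19.7862) (44, 8.5927) (44, 64.5218)]  |A|=730.3588
7. canonical 5-gon: [(24.2689, 53.5023) (24.1148, 50.1014) (31.8162, 19.7862) (44, 8.5927) (44, 64.5218)]
8. shoelace: 730.3588

Area of P2's cell: 730.3588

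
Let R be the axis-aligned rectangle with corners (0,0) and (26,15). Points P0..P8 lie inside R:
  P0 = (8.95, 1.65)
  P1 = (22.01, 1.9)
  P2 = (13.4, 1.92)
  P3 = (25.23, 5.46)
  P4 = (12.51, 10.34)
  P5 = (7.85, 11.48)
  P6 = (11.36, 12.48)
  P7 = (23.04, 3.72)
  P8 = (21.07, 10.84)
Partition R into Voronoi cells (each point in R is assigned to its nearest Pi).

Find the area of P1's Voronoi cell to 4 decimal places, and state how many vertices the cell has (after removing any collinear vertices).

1. box [0,26]×[0,15]: [(0, 0) (26, 0) (26, 15) (0, 15)]
2. ⊥bis P1·P0 via (15.48,1.775): [(15.514, 0) (26, 0) (26, 15) (15.2268, 15)]  |A|=159.4439
3. ⊥bis P1·P2 via (17.705,1.91): [(17.7006, 0) (26, 0) (26, 15) (17.7354, 15)]  |A|=124.2302
4. ⊥bis P1·P3 via (23.62,3.68): [(17.7215, 9.0152) (17.7006, 0) (26, 0) (26, 1.5273)]  |A|=43.7322
5. ⊥bis P1·P4 via (17.26,6.12): [(18.8917, 7.9567) (17.716, 6.6332) (17.7006, 0) (26, 0) (26, 1.5273)]  |A|=42.3356
6. ⊥bis P1·P5 via (14.93,6.69): [(18.8917, 7.9567) (17.716, 6.6332) (17.7006, 0) (26, 0) (26, 1.5273)]  |A|=42.3356
7. ⊥bis P1·P6 via (16.685,7.19): [(18.8917, 7.9567) (17.716, 6.6332) (17.7006, 0) (26, 0) (26, 1.5273)]  |A|=42.3356
8. ⊥bis P1·P7 via (22.525,2.81): [(17.7134, 5.533) (17.7006, 0) (26, 0) (26, 0.8434)]  |A|=26.4549
9. ⊥bis P1·P8 via (21.54,6.37): [(17.7134, 5.533) (17.7006, 0) (26, 0) (26, 0.8434)]  |A|=26.4549
10. canonical 4-gon: [(17.7134, 5.533) (17.7006, 0) (26, 0) (26, 0.8434)]
11. shoelace: 26.4549

Area of P1's cell: 26.4549 (4 vertices)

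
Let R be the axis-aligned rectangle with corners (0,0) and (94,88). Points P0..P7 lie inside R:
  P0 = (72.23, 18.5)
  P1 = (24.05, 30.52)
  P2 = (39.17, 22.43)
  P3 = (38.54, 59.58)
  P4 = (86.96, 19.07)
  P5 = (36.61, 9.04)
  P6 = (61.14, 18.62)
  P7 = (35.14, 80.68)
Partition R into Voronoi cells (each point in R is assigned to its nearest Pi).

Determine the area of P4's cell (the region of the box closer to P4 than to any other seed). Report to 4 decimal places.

1. box [0,94]×[0,88]: [(0, 0) (94, 0) (94, 88) (0, 88)]
2. ⊥bis P4·P0 via (79.595,18.785): [(80.3219, 0) (94, 0) (94, 88) (76.9166, 88)]  |A|=1353.5045
3. ⊥bis P4·P1 via (55.505,24.795): [(80.3219, 0) (94, 0) (94, 88) (76.9166, 88)]  |A|=1353.5045
4. ⊥bis P4·P2 via (63.065,20.75): [(80.3219, 0) (94, 0) (94, 88) (76.9166, 88)]  |A|=1353.5045
5. ⊥bis P4·P3 via (62.75,39.325): [(78.0906, 57.661) (80.3219, 0) (94, 0) (94, 76.6769)]  |A|=1004.2868
6. ⊥bis P4·P5 via (61.785,14.055): [(78.0906, 57.661) (80.3219, 0) (94, 0) (94, 76.6769)]  |A|=1004.2868
7. ⊥bis P4·P6 via (74.05,18.845): [(78.0906, 57.661) (80.3219, 0) (94, 0) (94, 76.6769)]  |A|=1004.2868
8. ⊥bis P4·P7 via (61.05,49.875): [(78.0906, 57.661) (80.3219, 0) (94, 0) (94, 76.6769)]  |A|=1004.2868
9. canonical 4-gon: [(78.0906, 57.661) (80.3219, 0) (94, 0) (94, 76.6769)]
10. shoelace: 1004.2868

Area of P4's cell: 1004.2868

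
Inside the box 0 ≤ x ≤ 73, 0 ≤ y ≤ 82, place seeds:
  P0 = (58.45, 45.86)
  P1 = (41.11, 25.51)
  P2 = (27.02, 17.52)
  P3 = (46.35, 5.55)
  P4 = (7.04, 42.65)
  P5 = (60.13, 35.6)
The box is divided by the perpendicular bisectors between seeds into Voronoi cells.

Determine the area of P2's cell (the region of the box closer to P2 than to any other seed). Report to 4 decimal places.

1. box [0,73]×[0,82]: [(0, 0) (73, 0) (73, 82) (0, 82)]
2. ⊥bis P2·P0 via (42.735,31.69): [(0, 79.0845) (0, 0) (71.3094, 0)]  |A|=2819.7368
3. ⊥bis P2·P1 via (34.065,21.515): [(3.824, 74.8435) (0, 79.0845) (0, 0) (46.2655, 0)]  |A|=1882.5478
4. ⊥bis P2·P3 via (36.685,11.535): [(38.2715, 14.097) (3.824, 74.8435) (0, 79.0845) (0, 0) (29.542, 0)]  |A|=1764.6724
5. ⊥bis P2·P4 via (17.03,30.085): [(38.2715, 14.097) (25.4217, 36.757) (0, 16.545) (0, 0) (29.542, 0)]  |A|=942.7162
6. ⊥bis P2·P5 via (43.575,26.56): [(38.2715, 14.097) (25.4217, 36.757) (0, 16.545) (0, 0) (29.542, 0)]  |A|=942.7162
7. canonical 5-gon: [(38.2715, 14.097) (25.4217, 36.757) (0, 16.545) (0, 0) (29.542, 0)]
8. shoelace: 942.7162

Area of P2's cell: 942.7162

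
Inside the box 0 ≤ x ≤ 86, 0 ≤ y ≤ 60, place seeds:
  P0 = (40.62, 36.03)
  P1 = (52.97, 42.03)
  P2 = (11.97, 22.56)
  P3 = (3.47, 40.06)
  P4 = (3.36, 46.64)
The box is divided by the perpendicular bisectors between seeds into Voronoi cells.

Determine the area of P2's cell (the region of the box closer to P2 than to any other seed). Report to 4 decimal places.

Area of P2's cell: 1071.0463

1. box [0,86]×[0,60]: [(0, 0) (86, 0) (86, 60) (0, 60)]
2. ⊥bis P2·P0 via (26.295,29.295): [(0, 0) (40.0683, 0) (11.8588, 60) (0, 60)]  |A|=1557.8124
3. ⊥bis P2·P1 via (32.47,32.295): [(0, 0) (40.0683, 0) (11.8588, 60) (0, 60)]  |A|=1557.8124
4. ⊥bis P2·P3 via (7.72,31.31): [(0, 27.5603) (0, 0) (40.0683, 0) (22.0705, 38.2803)]  |A|=1071.0463
5. ⊥bis P2·P4 via (7.665,34.6): [(0, 27.5603) (0, 0) (40.0683, 0) (22.0705, 38.2803)]  |A|=1071.0463
6. canonical 4-gon: [(0, 27.5603) (0, 0) (40.0683, 0) (22.0705, 38.2803)]
7. shoelace: 1071.0463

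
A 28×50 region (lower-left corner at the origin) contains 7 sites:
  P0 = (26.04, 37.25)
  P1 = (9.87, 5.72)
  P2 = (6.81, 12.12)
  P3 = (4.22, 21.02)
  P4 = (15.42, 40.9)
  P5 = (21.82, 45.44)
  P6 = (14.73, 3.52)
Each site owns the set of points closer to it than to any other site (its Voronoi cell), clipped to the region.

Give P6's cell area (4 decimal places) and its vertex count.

Area of P6's cell: 241.3322 (5 vertices)

1. box [0,28]×[0,50]: [(0, 0) (28, 0) (28, 50) (0, 50)]
2. ⊥bis P6·P0 via (20.385,20.385): [(0, 27.2203) (0, 0) (28, 0) (28, 17.8316)]  |A|=630.7267
3. ⊥bis P6·P1 via (12.3,4.62): [(19.5614, 20.6612) (10.2086, 0) (28, 0) (28, 17.8316)]  |A|=259.0317
4. ⊥bis P6·P2 via (10.77,7.82): [(23.3385, 19.3947) (15.878, 12.5241) (10.2086, 0) (28, 0) (28, 17.8316)]  |A|=241.3322
5. ⊥bis P6·P3 via (9.475,12.27): [(23.3385, 19.3947) (15.878, 12.5241) (10.2086, 0) (28, 0) (28, 17.8316)]  |A|=241.3322
6. ⊥bis P6·P4 via (15.075,22.21): [(23.3385, 19.3947) (15.878, 12.5241) (10.2086, 0) (28, 0) (28, 17.8316)]  |A|=241.3322
7. ⊥bis P6·P5 via (18.275,24.48): [(23.3385, 19.3947) (15.878, 12.5241) (10.2086, 0) (28, 0) (28, 17.8316)]  |A|=241.3322
8. canonical 5-gon: [(23.3385, 19.3947) (15.878, 12.5241) (10.2086, 0) (28, 0) (28, 17.8316)]
9. shoelace: 241.3322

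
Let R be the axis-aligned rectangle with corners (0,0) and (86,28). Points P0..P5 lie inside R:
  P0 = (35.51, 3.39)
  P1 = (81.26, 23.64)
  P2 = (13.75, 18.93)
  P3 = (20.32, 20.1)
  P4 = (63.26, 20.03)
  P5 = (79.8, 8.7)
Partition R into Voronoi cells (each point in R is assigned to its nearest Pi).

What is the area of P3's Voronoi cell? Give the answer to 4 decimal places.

1. box [0,86]×[0,28]: [(0, 0) (86, 0) (86, 28) (0, 28)]
2. ⊥bis P3·P0 via (27.915,11.745): [(0, 0) (14.9947, 0) (45.7966, 28) (0, 28)]  |A|=851.0782
3. ⊥bis P3·P1 via (50.79,21.87): [(0, 0) (14.9947, 0) (45.7966, 28) (0, 28)]  |A|=851.0782
4. ⊥bis P3·P2 via (17.035,19.515): [(19.7418, 4.3153) (45.7966, 28) (15.524, 28)]  |A|=358.4992
5. ⊥bis P3·P4 via (41.79,20.065): [(19.7418, 4.3153) (41.797, 24.3643) (41.8029, 28) (15.524, 28)]  |A|=351.2393
6. ⊥bis P3·P5 via (50.06,14.4): [(19.7418, 4.3153) (41.797, 24.3643) (41.8029, 28) (15.524, 28)]  |A|=351.2393
7. canonical 4-gon: [(19.7418, 4.3153) (41.797, 24.3643) (41.8029, 28) (15.524, 28)]
8. shoelace: 351.2393

Area of P3's cell: 351.2393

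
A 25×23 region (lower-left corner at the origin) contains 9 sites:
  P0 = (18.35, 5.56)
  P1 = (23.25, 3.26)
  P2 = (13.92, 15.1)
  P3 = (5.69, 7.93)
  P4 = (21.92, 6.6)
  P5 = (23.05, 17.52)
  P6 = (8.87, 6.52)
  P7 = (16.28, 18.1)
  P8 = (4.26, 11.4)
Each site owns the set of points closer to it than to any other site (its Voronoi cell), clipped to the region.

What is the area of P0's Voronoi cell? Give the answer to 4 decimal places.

1. box [0,25]×[0,23]: [(0, 0) (25, 0) (25, 23) (0, 23)]
2. ⊥bis P0·P1 via (20.8,4.41): [(0, 0) (18.73, 0) (25, 13.3578) (25, 23) (0, 23)]  |A|=533.1232
3. ⊥bis P0·P2 via (16.135,10.33): [(0, 2.8375) (0, 0) (18.73, 0) (25, 13.3578) (25, 14.4466)]  |A|=174.1744
4. ⊥bis P0·P3 via (12.02,6.745): [(12.3632, 8.5785) (10.7573, 0) (18.73, 0) (25, 13.3578) (25, 14.4466)]  |A|=110.4928
5. ⊥bis P0·P4 via (20.135,6.08): [(18.5678, 11.4597) (12.3632, 8.5785) (10.7573, 0) (18.73, 0) (20.6899, 4.1753)]  |A|=81.5502
6. ⊥bis P0·P5 via (20.7,11.54): [(18.5678, 11.4597) (12.3632, 8.5785) (10.7573, 0) (18.73, 0) (20.6899, 4.1753)]  |A|=81.5502
7. ⊥bis P0·P6 via (13.61,6.04): [(18.5678, 11.4597) (13.9413, 9.3113) (12.9984, 0) (18.73, 0) (20.6899, 4.1753)]  |A|=64.9364
8. ⊥bis P0·P7 via (17.315,11.83): [(18.5678, 11.4597) (13.9413, 9.3113) (12.9984, 0) (18.73, 0) (20.6899, 4.1753)]  |A|=64.9364
9. ⊥bis P0·P8 via (11.305,8.48): [(18.5678, 11.4597) (13.9413, 9.3113) (12.9984, 0) (18.73, 0) (20.6899, 4.1753)]  |A|=64.9364
10. canonical 5-gon: [(18.5678, 11.4597) (13.9413, 9.3113) (12.9984, 0) (18.73, 0) (20.6899, 4.1753)]
11. shoelace: 64.9364

Area of P0's cell: 64.9364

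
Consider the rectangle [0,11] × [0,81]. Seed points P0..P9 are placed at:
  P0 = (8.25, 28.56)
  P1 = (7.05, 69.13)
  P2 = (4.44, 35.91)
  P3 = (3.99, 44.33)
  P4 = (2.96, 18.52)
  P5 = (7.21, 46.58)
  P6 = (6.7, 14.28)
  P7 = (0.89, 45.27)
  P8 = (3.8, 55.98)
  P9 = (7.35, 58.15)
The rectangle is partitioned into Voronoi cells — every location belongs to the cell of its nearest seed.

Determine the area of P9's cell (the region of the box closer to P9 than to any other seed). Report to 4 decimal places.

1. box [0,11]×[0,81]: [(0, 0) (11, 0) (11, 81) (0, 81)]
2. ⊥bis P9·P0 via (7.8,43.355): [(0, 43.1178) (11, 43.4523) (11, 81) (0, 81)]  |A|=414.8645
3. ⊥bis P9·P1 via (7.2,63.64): [(0, 63.4433) (0, 43.1178) (11, 43.4523) (11, 63.7438)]  |A|=223.3936
4. ⊥bis P9·P2 via (5.895,47.03): [(0, 63.4433) (0, 47.8013) (11, 46.362) (11, 63.7438)]  |A|=181.6305
5. ⊥bis P9·P3 via (5.67,51.24): [(0, 63.4433) (0, 52.6185) (11, 49.9441) (11, 63.7438)]  |A|=135.4344
6. ⊥bis P9·P4 via (5.155,38.335): [(0, 63.4433) (0, 52.6185) (11, 49.9441) (11, 63.7438)]  |A|=135.4344
7. ⊥bis P9·P5 via (7.28,52.365): [(0, 63.4433) (0, 52.6185) (0.7161, 52.4444) (11, 52.32) (11, 63.7438)]  |A|=123.2179
8. ⊥bis P9·P6 via (7.025,36.215): [(0, 63.4433) (0, 52.6185) (0.7161, 52.4444) (11, 52.32) (11, 63.7438)]  |A|=123.2179
9. ⊥bis P9·P7 via (4.12,51.71): [(0, 63.4433) (0, 53.7764) (2.7036, 52.4204) (11, 52.32) (11, 63.7438)]  |A|=121.4883
10. ⊥bis P9·P8 via (5.575,57.065): [(1.6486, 63.4883) (8.4567, 52.3508) (11, 52.32) (11, 63.7438)]  |A|=67.4728
11. canonical 4-gon: [(1.6486, 63.4883) (8.4567, 52.3508) (11, 52.32) (11, 63.7438)]
12. shoelace: 67.4728

Area of P9's cell: 67.4728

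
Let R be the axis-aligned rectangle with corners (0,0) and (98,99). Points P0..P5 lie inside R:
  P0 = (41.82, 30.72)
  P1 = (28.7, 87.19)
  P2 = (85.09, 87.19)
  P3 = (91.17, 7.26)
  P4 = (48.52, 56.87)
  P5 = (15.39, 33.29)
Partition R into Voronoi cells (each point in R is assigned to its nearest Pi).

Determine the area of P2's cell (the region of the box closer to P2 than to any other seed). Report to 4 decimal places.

Area of P2's cell: 1564.4172

1. box [0,98]×[0,99]: [(0, 0) (98, 0) (98, 99) (0, 99)]
2. ⊥bis P2·P0 via (63.455,58.955): [(98, 32.485) (98, 99) (11.1938, 99)]  |A|=2886.9574
3. ⊥bis P2·P1 via (56.895,87.19): [(56.895, 63.9816) (98, 32.485) (98, 99) (56.895, 99)]  |A|=2086.766
4. ⊥bis P2·P3 via (88.13,47.225): [(56.895, 63.9816) (79.6092, 46.5769) (98, 47.9758) (98, 99) (56.895, 99)]  |A|=1944.3222
5. ⊥bis P2·P4 via (66.805,72.03): [(56.895, 83.9828) (87.4157, 47.1707) (98, 47.9758) (98, 99) (56.895, 99)]  |A|=1564.4172
6. ⊥bis P2·P5 via (50.24,60.24): [(56.895, 83.9828) (87.4157, 47.1707) (98, 47.9758) (98, 99) (56.895, 99)]  |A|=1564.4172
7. canonical 5-gon: [(56.895, 83.9828) (87.4157, 47.1707) (98, 47.9758) (98, 99) (56.895, 99)]
8. shoelace: 1564.4172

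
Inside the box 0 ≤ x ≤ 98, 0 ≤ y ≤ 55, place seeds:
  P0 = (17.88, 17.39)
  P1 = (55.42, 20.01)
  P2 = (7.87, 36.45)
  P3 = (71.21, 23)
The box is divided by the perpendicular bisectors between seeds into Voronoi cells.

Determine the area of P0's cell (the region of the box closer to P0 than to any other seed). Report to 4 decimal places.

1. box [0,98]×[0,55]: [(0, 0) (98, 0) (98, 55) (0, 55)]
2. ⊥bis P0·P1 via (36.65,18.7): [(0, 0) (37.9551, 0) (34.1165, 55) (0, 55)]  |A|=1981.9706
3. ⊥bis P0·P2 via (12.875,26.92): [(0, 20.1583) (0, 0) (37.9551, 0) (35.256, 38.6741)]  |A|=1089.2897
4. ⊥bis P0·P3 via (44.545,20.195): [(0, 20.1583) (0, 0) (37.9551, 0) (35.256, 38.6741)]  |A|=1089.2897
5. canonical 4-gon: [(0, 20.1583) (0, 0) (37.9551, 0) (35.256, 38.6741)]
6. shoelace: 1089.2897

Area of P0's cell: 1089.2897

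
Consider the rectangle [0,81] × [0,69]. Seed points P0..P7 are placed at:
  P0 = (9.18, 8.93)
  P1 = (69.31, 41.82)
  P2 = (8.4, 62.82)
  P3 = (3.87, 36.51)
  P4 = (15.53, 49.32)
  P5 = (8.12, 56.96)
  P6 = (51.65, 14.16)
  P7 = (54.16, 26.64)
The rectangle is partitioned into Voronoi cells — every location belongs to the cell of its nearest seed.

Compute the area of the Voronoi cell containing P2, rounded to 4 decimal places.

Area of P2's cell: 254.4521

1. box [0,81]×[0,69]: [(0, 0) (81, 0) (81, 69) (0, 69)]
2. ⊥bis P2·P0 via (8.79,35.875): [(0, 35.7478) (81, 36.9202) (81, 69) (0, 69)]  |A|=2645.9486
3. ⊥bis P2·P1 via (38.855,52.32): [(0, 35.7478) (33.3076, 36.2299) (44.6058, 69) (0, 69)]  |A|=1284.6444
4. ⊥bis P2·P3 via (6.135,49.665): [(0, 50.7213) (36.1574, 44.4958) (44.6058, 69) (0, 69)]  |A|=876.9698
5. ⊥bis P2·P4 via (11.965,56.07): [(0, 50.7213) (1.3859, 50.4827) (36.4468, 69) (0, 69)]  |A|=350.1146
6. ⊥bis P2·P5 via (8.26,59.89): [(0, 60.2847) (18.2904, 59.4107) (36.4468, 69) (0, 69)]  |A|=254.4521
7. ⊥bis P2·P6 via (30.025,38.49): [(0, 60.2847) (18.2904, 59.4107) (36.4468, 69) (0, 69)]  |A|=254.4521
8. ⊥bis P2·P7 via (31.28,44.73): [(0, 60.2847) (18.2904, 59.4107) (36.4468, 69) (0, 69)]  |A|=254.4521
9. canonical 4-gon: [(0, 60.2847) (18.2904, 59.4107) (36.4468, 69) (0, 69)]
10. shoelace: 254.4521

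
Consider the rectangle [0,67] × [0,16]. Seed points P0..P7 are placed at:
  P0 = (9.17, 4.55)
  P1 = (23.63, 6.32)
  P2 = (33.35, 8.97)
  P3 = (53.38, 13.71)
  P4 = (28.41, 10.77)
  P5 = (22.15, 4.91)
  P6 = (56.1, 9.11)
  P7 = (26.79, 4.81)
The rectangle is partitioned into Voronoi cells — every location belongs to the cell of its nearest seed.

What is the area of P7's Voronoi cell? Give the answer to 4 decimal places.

1. box [0,67]×[0,16]: [(0, 0) (67, 0) (67, 16) (0, 16)]
2. ⊥bis P7·P0 via (17.98,4.68): [(18.0491, 0) (67, 0) (67, 16) (17.813, 16)]  |A|=785.1038
3. ⊥bis P7·P1 via (25.21,5.565): [(22.5508, 0) (67, 0) (67, 16) (30.1963, 16)]  |A|=650.023
4. ⊥bis P7·P2 via (30.07,6.89): [(27.6595, 10.6911) (22.5508, 0) (34.4393, 0)]  |A|=63.5508
5. ⊥bis P7·P3 via (40.085,9.26): [(27.6595, 10.6911) (22.5508, 0) (34.4393, 0)]  |A|=63.5508
6. ⊥bis P7·P4 via (27.6,7.79): [(29.8948, 7.1662) (26.4257, 8.1092) (22.5508, 0) (34.4393, 0)]  |A|=58.4906
7. ⊥bis P7·P5 via (24.47,4.86): [(29.8948, 7.1662) (26.4257, 8.1092) (24.451, 3.9765) (24.3653, 0) (34.4393, 0)]  |A|=54.8829
8. ⊥bis P7·P6 via (41.445,6.96): [(29.8948, 7.1662) (26.4257, 8.1092) (24.451, 3.9765) (24.3653, 0) (34.4393, 0)]  |A|=54.8829
9. canonical 5-gon: [(29.8948, 7.1662) (26.4257, 8.1092) (24.451, 3.9765) (24.3653, 0) (34.4393, 0)]
10. shoelace: 54.8829

Area of P7's cell: 54.8829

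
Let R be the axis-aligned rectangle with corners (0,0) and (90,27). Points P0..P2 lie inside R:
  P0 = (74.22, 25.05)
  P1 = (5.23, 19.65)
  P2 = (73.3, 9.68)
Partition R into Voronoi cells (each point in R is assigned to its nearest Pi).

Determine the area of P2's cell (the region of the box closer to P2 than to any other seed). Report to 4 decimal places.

1. box [0,90]×[0,27]: [(0, 0) (90, 0) (90, 27) (0, 27)]
2. ⊥bis P2·P0 via (73.76,17.365): [(0, 21.78) (0, 0) (90, 0) (90, 16.3929)]  |A|=1717.7835
3. ⊥bis P2·P1 via (39.265,14.665): [(39.9568, 19.3884) (37.1171, 0) (90, 0) (90, 16.3929)]  |A|=922.8336
4. canonical 4-gon: [(39.9568, 19.3884) (37.1171, 0) (90, 0) (90, 16.3929)]
5. shoelace: 922.8336

Area of P2's cell: 922.8336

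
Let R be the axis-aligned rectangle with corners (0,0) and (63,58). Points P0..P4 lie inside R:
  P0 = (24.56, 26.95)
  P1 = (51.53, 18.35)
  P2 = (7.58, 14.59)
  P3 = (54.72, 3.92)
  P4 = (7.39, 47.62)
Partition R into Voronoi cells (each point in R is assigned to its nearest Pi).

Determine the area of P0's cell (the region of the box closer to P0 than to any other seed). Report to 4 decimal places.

Area of P0's cell: 1034.9298

1. box [0,63]×[0,58]: [(0, 0) (63, 0) (63, 58) (0, 58)]
2. ⊥bis P0·P1 via (38.045,22.65): [(0, 0) (30.8225, 0) (49.3172, 58) (0, 58)]  |A|=2324.0509
3. ⊥bis P0·P2 via (16.07,20.77): [(0, 42.8467) (30.9341, 0.3499) (49.3172, 58) (0, 58)]  |A|=1655.9456
4. ⊥bis P0·P3 via (39.64,15.435): [(0, 42.8467) (29.5612, 2.2359) (32.9511, 6.6752) (49.3172, 58) (0, 58)]  |A|=1649.7018
5. ⊥bis P0·P4 via (15.975,37.285): [(8.5426, 31.1111) (29.5612, 2.2359) (32.9511, 6.6752) (49.3172, 58) (40.9126, 58)]  |A|=1034.9298
6. canonical 5-gon: [(8.5426, 31.1111) (29.5612, 2.2359) (32.9511, 6.6752) (49.3172, 58) (40.9126, 58)]
7. shoelace: 1034.9298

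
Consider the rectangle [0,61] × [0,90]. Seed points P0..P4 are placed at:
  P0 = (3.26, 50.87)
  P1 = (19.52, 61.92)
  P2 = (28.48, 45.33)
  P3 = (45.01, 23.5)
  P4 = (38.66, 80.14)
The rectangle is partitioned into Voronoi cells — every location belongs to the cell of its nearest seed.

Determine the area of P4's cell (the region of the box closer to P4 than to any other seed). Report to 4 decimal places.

1. box [0,61]×[0,90]: [(0, 0) (61, 0) (61, 90) (0, 90)]
2. ⊥bis P4·P0 via (20.96,65.505): [(61, 17.0794) (61, 90) (0.7066, 90)]  |A|=2198.3123
3. ⊥bis P4·P1 via (29.09,71.03): [(61, 37.5087) (61, 90) (11.0318, 90)]  |A|=1311.4462
4. ⊥bis P4·P2 via (33.57,62.735): [(38.3042, 61.3505) (61, 54.7132) (61, 90) (11.0318, 90)]  |A|=1116.2115
5. ⊥bis P4·P3 via (41.835,51.82): [(38.3042, 61.3505) (61, 54.7132) (61, 90) (11.0318, 90)]  |A|=1116.2115
6. canonical 4-gon: [(38.3042, 61.3505) (61, 54.7132) (61, 90) (11.0318, 90)]
7. shoelace: 1116.2115

Area of P4's cell: 1116.2115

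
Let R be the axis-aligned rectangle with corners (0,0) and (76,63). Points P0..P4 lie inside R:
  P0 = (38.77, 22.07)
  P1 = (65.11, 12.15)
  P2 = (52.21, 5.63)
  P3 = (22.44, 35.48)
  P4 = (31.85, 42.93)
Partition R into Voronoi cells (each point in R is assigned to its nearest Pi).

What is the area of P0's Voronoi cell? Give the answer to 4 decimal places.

1. box [0,76]×[0,63]: [(0, 0) (76, 0) (76, 63) (0, 63)]
2. ⊥bis P0·P1 via (51.94,17.11): [(0, 0) (45.4961, 0) (69.2228, 63) (0, 63)]  |A|=3613.6465
3. ⊥bis P0·P2 via (45.49,13.85): [(0, 0) (28.5485, 0) (53.0354, 20.0185) (69.2228, 63) (0, 63)]  |A|=3444.0133
4. ⊥bis P0·P3 via (30.605,28.775): [(6.9753, 0) (28.5485, 0) (53.0354, 20.0185) (69.2228, 63) (58.7102, 63)]  |A|=1374.9209
5. ⊥bis P0·P4 via (35.31,32.5): [(33.0476, 31.7495) (6.9753, 0) (28.5485, 0) (53.0354, 20.0185) (60.9379, 41.0017)]  |A|=942.2149
6. canonical 5-gon: [(33.0476, 31.7495) (6.9753, 0) (28.5485, 0) (53.0354, 20.0185) (60.9379, 41.0017)]
7. shoelace: 942.2149

Area of P0's cell: 942.2149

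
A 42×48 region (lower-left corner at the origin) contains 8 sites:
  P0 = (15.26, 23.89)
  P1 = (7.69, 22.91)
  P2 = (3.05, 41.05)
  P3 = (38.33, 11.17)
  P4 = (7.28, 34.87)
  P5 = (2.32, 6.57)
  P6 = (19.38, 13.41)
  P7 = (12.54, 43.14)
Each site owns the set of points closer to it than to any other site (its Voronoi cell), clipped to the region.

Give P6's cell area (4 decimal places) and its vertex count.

Area of P6's cell: 334.3872 (5 vertices)

1. box [0,42]×[0,48]: [(0, 0) (42, 0) (42, 48) (0, 48)]
2. ⊥bis P6·P0 via (17.32,18.65): [(0, 11.841) (0, 0) (42, 0) (42, 28.3524)]  |A|=844.0621
3. ⊥bis P6·P1 via (13.535,18.16): [(12.3432, 16.6935) (0, 1.5048) (0, 0) (42, 0) (42, 28.3524)]  |A|=780.2714
4. ⊥bis P6·P2 via (11.215,27.23): [(12.3432, 16.6935) (0, 1.5048) (0, 0) (42, 0) (42, 28.3524)]  |A|=780.2714
5. ⊥bis P6·P3 via (28.855,12.29): [(30.2056, 23.7157) (12.3432, 16.6935) (0, 1.5048) (0, 0) (27.4023, 0)]  |A|=439.9732
6. ⊥bis P6·P4 via (13.33,24.14): [(30.2056, 23.7157) (12.3432, 16.6935) (0, 1.5048) (0, 0) (27.4023, 0)]  |A|=439.9732
7. ⊥bis P6·P5 via (10.85,9.99): [(30.2056, 23.7157) (12.3432, 16.6935) (9.5436, 13.2484) (14.8554, 0) (27.4023, 0)]  |A|=334.3872
8. ⊥bis P6·P7 via (15.96,28.275): [(30.2056, 23.7157) (12.3432, 16.6935) (9.5436, 13.2484) (14.8554, 0) (27.4023, 0)]  |A|=334.3872
9. canonical 5-gon: [(30.2056, 23.7157) (12.3432, 16.6935) (9.5436, 13.2484) (14.8554, 0) (27.4023, 0)]
10. shoelace: 334.3872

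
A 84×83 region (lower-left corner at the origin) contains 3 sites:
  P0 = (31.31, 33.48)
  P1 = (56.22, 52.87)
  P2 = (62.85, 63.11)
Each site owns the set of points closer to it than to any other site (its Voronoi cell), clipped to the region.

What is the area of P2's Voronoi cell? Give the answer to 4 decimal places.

1. box [0,84]×[0,83]: [(0, 0) (84, 0) (84, 83) (0, 83)]
2. ⊥bis P2·P0 via (47.08,48.295): [(84, 8.9951) (84, 83) (14.4767, 83)]  |A|=2572.5346
3. ⊥bis P2·P1 via (59.535,57.99): [(84, 42.1499) (84, 83) (20.9072, 83)]  |A|=1288.6749
4. canonical 3-gon: [(84, 42.1499) (84, 83) (20.9072, 83)]
5. shoelace: 1288.6749

Area of P2's cell: 1288.6749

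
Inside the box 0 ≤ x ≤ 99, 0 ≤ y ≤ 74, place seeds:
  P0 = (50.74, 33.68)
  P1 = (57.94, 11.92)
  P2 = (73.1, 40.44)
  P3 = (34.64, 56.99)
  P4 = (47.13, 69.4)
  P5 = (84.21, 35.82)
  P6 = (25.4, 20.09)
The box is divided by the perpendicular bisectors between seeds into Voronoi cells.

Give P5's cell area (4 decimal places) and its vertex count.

Area of P5's cell: 1201.0084 (5 vertices)

1. box [0,99]×[0,74]: [(0, 0) (99, 0) (99, 74) (0, 74)]
2. ⊥bis P5·P0 via (67.475,34.75): [(69.6968, 0) (99, 0) (99, 74) (64.9654, 74)]  |A|=2343.4957
3. ⊥bis P5·P1 via (71.075,23.87): [(67.9511, 27.3037) (92.7915, 0) (99, 0) (99, 74) (64.9654, 74)]  |A|=2028.2108
4. ⊥bis P5·P2 via (78.655,38.13): [(72.2075, 22.6252) (92.7915, 0) (99, 0) (99, 74) (93.5712, 74)]  |A|=1201.0084
5. ⊥bis P5·P3 via (59.425,46.405): [(72.2075, 22.6252) (92.7915, 0) (99, 0) (99, 74) (93.5712, 74)]  |A|=1201.0084
6. ⊥bis P5·P4 via (65.67,52.61): [(72.2075, 22.6252) (92.7915, 0) (99, 0) (99, 74) (93.5712, 74)]  |A|=1201.0084
7. ⊥bis P5·P6 via (54.805,27.955): [(72.2075, 22.6252) (92.7915, 0) (99, 0) (99, 74) (93.5712, 74)]  |A|=1201.0084
8. canonical 5-gon: [(72.2075, 22.6252) (92.7915, 0) (99, 0) (99, 74) (93.5712, 74)]
9. shoelace: 1201.0084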